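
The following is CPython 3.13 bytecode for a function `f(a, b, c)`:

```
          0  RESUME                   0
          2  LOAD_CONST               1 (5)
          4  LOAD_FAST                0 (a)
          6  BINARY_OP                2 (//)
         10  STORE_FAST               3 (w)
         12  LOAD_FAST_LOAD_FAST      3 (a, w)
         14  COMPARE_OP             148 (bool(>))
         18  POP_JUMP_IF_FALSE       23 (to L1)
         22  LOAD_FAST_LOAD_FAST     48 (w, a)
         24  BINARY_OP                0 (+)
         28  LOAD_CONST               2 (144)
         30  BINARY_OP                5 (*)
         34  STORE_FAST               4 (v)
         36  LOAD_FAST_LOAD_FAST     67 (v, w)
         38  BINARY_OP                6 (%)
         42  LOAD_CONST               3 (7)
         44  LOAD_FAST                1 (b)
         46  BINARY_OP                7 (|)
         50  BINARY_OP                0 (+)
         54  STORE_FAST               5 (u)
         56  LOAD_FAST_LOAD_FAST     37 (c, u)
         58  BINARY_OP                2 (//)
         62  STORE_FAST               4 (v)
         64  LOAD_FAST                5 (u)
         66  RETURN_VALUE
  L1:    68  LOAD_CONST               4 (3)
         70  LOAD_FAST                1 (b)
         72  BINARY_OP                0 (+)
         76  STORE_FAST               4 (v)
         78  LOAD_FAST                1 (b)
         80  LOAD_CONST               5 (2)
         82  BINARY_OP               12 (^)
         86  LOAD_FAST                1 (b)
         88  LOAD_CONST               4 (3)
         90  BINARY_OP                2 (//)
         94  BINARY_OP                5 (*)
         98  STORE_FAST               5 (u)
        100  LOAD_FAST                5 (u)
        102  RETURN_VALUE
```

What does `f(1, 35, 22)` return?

363

LOAD_CONST → push 5. Stack: [5]
LOAD_FAST a → push 1. Stack: [5, 1]
BINARY_OP // → 5 // 1 = 5. Stack: [5]
STORE_FAST w → w=5. Stack: []
LOAD_FAST_LOAD_FAST a,w → push 1,5. Stack: [1, 5]
COMPARE_OP bool(>) → 1 vs 5 = False. Stack: [False]
POP_JUMP_IF_FALSE → pop False; jump. Stack: []
LOAD_CONST → push 3. Stack: [3]
LOAD_FAST b → push 35. Stack: [3, 35]
BINARY_OP + → 3 + 35 = 38. Stack: [38]
STORE_FAST v → v=38. Stack: []
LOAD_FAST b → push 35. Stack: [35]
LOAD_CONST → push 2. Stack: [35, 2]
BINARY_OP ^ → 35 ^ 2 = 33. Stack: [33]
LOAD_FAST b → push 35. Stack: [33, 35]
LOAD_CONST → push 3. Stack: [33, 35, 3]
BINARY_OP // → 35 // 3 = 11. Stack: [33, 11]
BINARY_OP * → 33 * 11 = 363. Stack: [363]
STORE_FAST u → u=363. Stack: []
LOAD_FAST u → push 363. Stack: [363]
RETURN_VALUE → return 363.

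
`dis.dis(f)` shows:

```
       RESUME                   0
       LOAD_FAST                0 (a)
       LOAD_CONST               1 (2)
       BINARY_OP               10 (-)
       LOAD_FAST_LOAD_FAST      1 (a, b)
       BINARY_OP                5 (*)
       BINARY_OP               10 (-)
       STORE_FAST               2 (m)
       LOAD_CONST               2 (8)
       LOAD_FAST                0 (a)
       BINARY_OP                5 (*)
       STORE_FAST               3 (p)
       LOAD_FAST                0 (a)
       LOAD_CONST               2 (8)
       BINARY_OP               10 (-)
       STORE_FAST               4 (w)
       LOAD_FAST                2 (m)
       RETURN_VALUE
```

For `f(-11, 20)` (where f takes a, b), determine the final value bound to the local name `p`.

LOAD_FAST a → push -11. Stack: [-11]
LOAD_CONST → push 2. Stack: [-11, 2]
BINARY_OP - → -11 - 2 = -13. Stack: [-13]
LOAD_FAST_LOAD_FAST a,b → push -11,20. Stack: [-13, -11, 20]
BINARY_OP * → -11 * 20 = -220. Stack: [-13, -220]
BINARY_OP - → -13 - -220 = 207. Stack: [207]
STORE_FAST m → m=207. Stack: []
LOAD_CONST → push 8. Stack: [8]
LOAD_FAST a → push -11. Stack: [8, -11]
BINARY_OP * → 8 * -11 = -88. Stack: [-88]
STORE_FAST p → p=-88. Stack: []
LOAD_FAST a → push -11. Stack: [-11]
LOAD_CONST → push 8. Stack: [-11, 8]
BINARY_OP - → -11 - 8 = -19. Stack: [-19]
STORE_FAST w → w=-19. Stack: []
LOAD_FAST m → push 207. Stack: [207]
RETURN_VALUE → return 207.

-88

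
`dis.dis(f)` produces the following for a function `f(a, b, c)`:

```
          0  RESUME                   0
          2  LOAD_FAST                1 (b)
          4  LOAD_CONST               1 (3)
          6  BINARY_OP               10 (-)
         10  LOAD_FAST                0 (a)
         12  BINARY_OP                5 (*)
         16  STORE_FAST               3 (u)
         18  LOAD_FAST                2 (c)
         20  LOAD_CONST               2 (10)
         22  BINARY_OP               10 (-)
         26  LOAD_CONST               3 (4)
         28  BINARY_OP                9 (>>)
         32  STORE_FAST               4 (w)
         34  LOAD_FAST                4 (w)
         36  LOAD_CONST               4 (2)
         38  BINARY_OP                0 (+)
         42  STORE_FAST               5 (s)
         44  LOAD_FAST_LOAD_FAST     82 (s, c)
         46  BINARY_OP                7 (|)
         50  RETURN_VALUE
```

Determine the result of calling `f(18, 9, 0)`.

1

LOAD_FAST b → push 9. Stack: [9]
LOAD_CONST → push 3. Stack: [9, 3]
BINARY_OP - → 9 - 3 = 6. Stack: [6]
LOAD_FAST a → push 18. Stack: [6, 18]
BINARY_OP * → 6 * 18 = 108. Stack: [108]
STORE_FAST u → u=108. Stack: []
LOAD_FAST c → push 0. Stack: [0]
LOAD_CONST → push 10. Stack: [0, 10]
BINARY_OP - → 0 - 10 = -10. Stack: [-10]
LOAD_CONST → push 4. Stack: [-10, 4]
BINARY_OP >> → -10 >> 4 = -1. Stack: [-1]
STORE_FAST w → w=-1. Stack: []
LOAD_FAST w → push -1. Stack: [-1]
LOAD_CONST → push 2. Stack: [-1, 2]
BINARY_OP + → -1 + 2 = 1. Stack: [1]
STORE_FAST s → s=1. Stack: []
LOAD_FAST_LOAD_FAST s,c → push 1,0. Stack: [1, 0]
BINARY_OP | → 1 | 0 = 1. Stack: [1]
RETURN_VALUE → return 1.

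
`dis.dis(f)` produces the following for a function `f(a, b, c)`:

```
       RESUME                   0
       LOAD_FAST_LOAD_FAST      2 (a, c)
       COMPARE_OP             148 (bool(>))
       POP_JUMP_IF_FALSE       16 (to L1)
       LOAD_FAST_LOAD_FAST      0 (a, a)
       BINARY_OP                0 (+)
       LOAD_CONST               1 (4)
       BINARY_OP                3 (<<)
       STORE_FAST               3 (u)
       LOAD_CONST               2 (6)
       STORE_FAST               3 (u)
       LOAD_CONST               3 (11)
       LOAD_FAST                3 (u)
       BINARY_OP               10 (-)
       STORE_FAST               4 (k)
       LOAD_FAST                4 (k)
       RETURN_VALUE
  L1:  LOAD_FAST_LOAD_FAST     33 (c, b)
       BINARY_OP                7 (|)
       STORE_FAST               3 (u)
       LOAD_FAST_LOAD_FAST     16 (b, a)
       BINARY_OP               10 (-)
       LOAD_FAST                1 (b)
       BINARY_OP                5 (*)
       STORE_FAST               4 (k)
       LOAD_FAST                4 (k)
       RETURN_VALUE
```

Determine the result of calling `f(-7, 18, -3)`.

LOAD_FAST_LOAD_FAST a,c → push -7,-3. Stack: [-7, -3]
COMPARE_OP bool(>) → -7 vs -3 = False. Stack: [False]
POP_JUMP_IF_FALSE → pop False; jump. Stack: []
LOAD_FAST_LOAD_FAST c,b → push -3,18. Stack: [-3, 18]
BINARY_OP | → -3 | 18 = -1. Stack: [-1]
STORE_FAST u → u=-1. Stack: []
LOAD_FAST_LOAD_FAST b,a → push 18,-7. Stack: [18, -7]
BINARY_OP - → 18 - -7 = 25. Stack: [25]
LOAD_FAST b → push 18. Stack: [25, 18]
BINARY_OP * → 25 * 18 = 450. Stack: [450]
STORE_FAST k → k=450. Stack: []
LOAD_FAST k → push 450. Stack: [450]
RETURN_VALUE → return 450.

450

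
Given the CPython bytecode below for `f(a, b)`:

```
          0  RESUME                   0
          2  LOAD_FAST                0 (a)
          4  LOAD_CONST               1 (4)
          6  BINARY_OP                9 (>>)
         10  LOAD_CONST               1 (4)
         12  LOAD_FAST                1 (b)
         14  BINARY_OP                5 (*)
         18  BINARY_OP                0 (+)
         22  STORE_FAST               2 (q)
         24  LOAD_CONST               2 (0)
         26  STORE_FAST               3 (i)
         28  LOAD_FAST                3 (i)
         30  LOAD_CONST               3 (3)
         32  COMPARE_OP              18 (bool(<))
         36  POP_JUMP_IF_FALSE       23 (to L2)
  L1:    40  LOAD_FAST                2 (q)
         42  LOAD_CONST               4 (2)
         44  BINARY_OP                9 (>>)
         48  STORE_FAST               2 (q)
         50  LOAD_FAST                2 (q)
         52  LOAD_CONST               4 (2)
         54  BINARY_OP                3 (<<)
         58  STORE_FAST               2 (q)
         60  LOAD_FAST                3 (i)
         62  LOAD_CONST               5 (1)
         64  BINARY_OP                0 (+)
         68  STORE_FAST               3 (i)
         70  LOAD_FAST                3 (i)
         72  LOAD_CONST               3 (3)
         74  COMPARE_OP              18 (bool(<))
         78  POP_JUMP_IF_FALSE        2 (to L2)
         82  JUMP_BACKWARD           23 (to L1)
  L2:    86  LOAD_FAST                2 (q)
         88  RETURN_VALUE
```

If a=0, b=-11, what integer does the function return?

LOAD_FAST a → push 0. Stack: [0]
LOAD_CONST → push 4. Stack: [0, 4]
BINARY_OP >> → 0 >> 4 = 0. Stack: [0]
LOAD_CONST → push 4. Stack: [0, 4]
LOAD_FAST b → push -11. Stack: [0, 4, -11]
BINARY_OP * → 4 * -11 = -44. Stack: [0, -44]
BINARY_OP + → 0 + -44 = -44. Stack: [-44]
STORE_FAST q → q=-44. Stack: []
LOAD_CONST → push 0. Stack: [0]
STORE_FAST i → i=0. Stack: []
LOAD_FAST i → push 0. Stack: [0]
LOAD_CONST → push 3. Stack: [0, 3]
COMPARE_OP bool(<) → 0 vs 3 = True. Stack: [True]
POP_JUMP_IF_FALSE → pop True; no jump. Stack: []
LOAD_FAST q → push -44. Stack: [-44]
LOAD_CONST → push 2. Stack: [-44, 2]
BINARY_OP >> → -44 >> 2 = -11. Stack: [-11]
STORE_FAST q → q=-11. Stack: []
LOAD_FAST q → push -11. Stack: [-11]
LOAD_CONST → push 2. Stack: [-11, 2]
BINARY_OP << → -11 << 2 = -44. Stack: [-44]
STORE_FAST q → q=-44. Stack: []
LOAD_FAST i → push 0. Stack: [0]
LOAD_CONST → push 1. Stack: [0, 1]
BINARY_OP + → 0 + 1 = 1. Stack: [1]
STORE_FAST i → i=1. Stack: []
LOAD_FAST i → push 1. Stack: [1]
LOAD_CONST → push 3. Stack: [1, 3]
COMPARE_OP bool(<) → 1 vs 3 = True. Stack: [True]
POP_JUMP_IF_FALSE → pop True; no jump. Stack: []
LOAD_FAST q → push -44. Stack: [-44]
LOAD_CONST → push 2. Stack: [-44, 2]
BINARY_OP >> → -44 >> 2 = -11. Stack: [-11]
STORE_FAST q → q=-11. Stack: []
LOAD_FAST q → push -11. Stack: [-11]
LOAD_CONST → push 2. Stack: [-11, 2]
BINARY_OP << → -11 << 2 = -44. Stack: [-44]
STORE_FAST q → q=-44. Stack: []
LOAD_FAST i → push 1. Stack: [1]
LOAD_CONST → push 1. Stack: [1, 1]
BINARY_OP + → 1 + 1 = 2. Stack: [2]
STORE_FAST i → i=2. Stack: []
LOAD_FAST i → push 2. Stack: [2]
LOAD_CONST → push 3. Stack: [2, 3]
COMPARE_OP bool(<) → 2 vs 3 = True. Stack: [True]
POP_JUMP_IF_FALSE → pop True; no jump. Stack: []
LOAD_FAST q → push -44. Stack: [-44]
LOAD_CONST → push 2. Stack: [-44, 2]
BINARY_OP >> → -44 >> 2 = -11. Stack: [-11]
STORE_FAST q → q=-11. Stack: []
LOAD_FAST q → push -11. Stack: [-11]
LOAD_CONST → push 2. Stack: [-11, 2]
BINARY_OP << → -11 << 2 = -44. Stack: [-44]
STORE_FAST q → q=-44. Stack: []
LOAD_FAST i → push 2. Stack: [2]
LOAD_CONST → push 1. Stack: [2, 1]
BINARY_OP + → 2 + 1 = 3. Stack: [3]
STORE_FAST i → i=3. Stack: []
LOAD_FAST i → push 3. Stack: [3]
LOAD_CONST → push 3. Stack: [3, 3]
COMPARE_OP bool(<) → 3 vs 3 = False. Stack: [False]
POP_JUMP_IF_FALSE → pop False; jump. Stack: []
LOAD_FAST q → push -44. Stack: [-44]
RETURN_VALUE → return -44.

-44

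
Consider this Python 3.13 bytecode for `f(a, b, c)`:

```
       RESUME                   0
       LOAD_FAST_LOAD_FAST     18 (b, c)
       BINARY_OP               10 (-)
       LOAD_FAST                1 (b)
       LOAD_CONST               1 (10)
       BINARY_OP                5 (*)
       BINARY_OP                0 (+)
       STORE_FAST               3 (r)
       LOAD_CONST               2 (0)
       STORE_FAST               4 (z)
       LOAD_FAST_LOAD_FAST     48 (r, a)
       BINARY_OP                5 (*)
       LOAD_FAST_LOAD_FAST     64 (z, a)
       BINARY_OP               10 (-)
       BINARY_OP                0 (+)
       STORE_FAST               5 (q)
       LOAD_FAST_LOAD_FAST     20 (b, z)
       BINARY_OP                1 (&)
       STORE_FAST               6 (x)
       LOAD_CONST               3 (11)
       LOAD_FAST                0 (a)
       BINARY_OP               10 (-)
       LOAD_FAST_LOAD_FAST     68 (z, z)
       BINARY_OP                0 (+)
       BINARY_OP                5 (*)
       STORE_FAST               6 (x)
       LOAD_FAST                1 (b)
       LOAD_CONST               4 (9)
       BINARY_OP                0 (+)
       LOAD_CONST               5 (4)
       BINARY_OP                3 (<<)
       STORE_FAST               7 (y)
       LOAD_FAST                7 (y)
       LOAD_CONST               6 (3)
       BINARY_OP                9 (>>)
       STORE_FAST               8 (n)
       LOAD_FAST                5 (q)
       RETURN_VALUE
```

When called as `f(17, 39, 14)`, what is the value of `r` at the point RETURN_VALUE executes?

415

LOAD_FAST_LOAD_FAST b,c → push 39,14. Stack: [39, 14]
BINARY_OP - → 39 - 14 = 25. Stack: [25]
LOAD_FAST b → push 39. Stack: [25, 39]
LOAD_CONST → push 10. Stack: [25, 39, 10]
BINARY_OP * → 39 * 10 = 390. Stack: [25, 390]
BINARY_OP + → 25 + 390 = 415. Stack: [415]
STORE_FAST r → r=415. Stack: []
LOAD_CONST → push 0. Stack: [0]
STORE_FAST z → z=0. Stack: []
LOAD_FAST_LOAD_FAST r,a → push 415,17. Stack: [415, 17]
BINARY_OP * → 415 * 17 = 7055. Stack: [7055]
LOAD_FAST_LOAD_FAST z,a → push 0,17. Stack: [7055, 0, 17]
BINARY_OP - → 0 - 17 = -17. Stack: [7055, -17]
BINARY_OP + → 7055 + -17 = 7038. Stack: [7038]
STORE_FAST q → q=7038. Stack: []
LOAD_FAST_LOAD_FAST b,z → push 39,0. Stack: [39, 0]
BINARY_OP & → 39 & 0 = 0. Stack: [0]
STORE_FAST x → x=0. Stack: []
LOAD_CONST → push 11. Stack: [11]
LOAD_FAST a → push 17. Stack: [11, 17]
BINARY_OP - → 11 - 17 = -6. Stack: [-6]
LOAD_FAST_LOAD_FAST z,z → push 0,0. Stack: [-6, 0, 0]
BINARY_OP + → 0 + 0 = 0. Stack: [-6, 0]
BINARY_OP * → -6 * 0 = 0. Stack: [0]
STORE_FAST x → x=0. Stack: []
LOAD_FAST b → push 39. Stack: [39]
LOAD_CONST → push 9. Stack: [39, 9]
BINARY_OP + → 39 + 9 = 48. Stack: [48]
LOAD_CONST → push 4. Stack: [48, 4]
BINARY_OP << → 48 << 4 = 768. Stack: [768]
STORE_FAST y → y=768. Stack: []
LOAD_FAST y → push 768. Stack: [768]
LOAD_CONST → push 3. Stack: [768, 3]
BINARY_OP >> → 768 >> 3 = 96. Stack: [96]
STORE_FAST n → n=96. Stack: []
LOAD_FAST q → push 7038. Stack: [7038]
RETURN_VALUE → return 7038.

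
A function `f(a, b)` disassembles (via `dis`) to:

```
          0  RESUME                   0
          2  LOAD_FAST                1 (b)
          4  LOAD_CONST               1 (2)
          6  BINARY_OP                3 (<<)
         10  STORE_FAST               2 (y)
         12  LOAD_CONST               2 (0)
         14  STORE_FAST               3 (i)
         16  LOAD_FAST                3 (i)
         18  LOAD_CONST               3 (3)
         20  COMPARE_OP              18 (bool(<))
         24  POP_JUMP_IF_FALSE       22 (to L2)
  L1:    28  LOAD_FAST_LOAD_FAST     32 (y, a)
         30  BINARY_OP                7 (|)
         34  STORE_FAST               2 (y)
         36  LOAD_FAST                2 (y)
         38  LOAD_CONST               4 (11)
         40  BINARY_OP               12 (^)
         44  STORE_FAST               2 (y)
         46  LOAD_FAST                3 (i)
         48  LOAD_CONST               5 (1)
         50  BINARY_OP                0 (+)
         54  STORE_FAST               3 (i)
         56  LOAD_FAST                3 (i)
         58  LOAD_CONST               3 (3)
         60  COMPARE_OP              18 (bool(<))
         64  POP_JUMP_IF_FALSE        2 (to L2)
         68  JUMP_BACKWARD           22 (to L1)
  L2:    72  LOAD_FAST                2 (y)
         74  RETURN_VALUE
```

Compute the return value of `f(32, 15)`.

55

LOAD_FAST b → push 15. Stack: [15]
LOAD_CONST → push 2. Stack: [15, 2]
BINARY_OP << → 15 << 2 = 60. Stack: [60]
STORE_FAST y → y=60. Stack: []
LOAD_CONST → push 0. Stack: [0]
STORE_FAST i → i=0. Stack: []
LOAD_FAST i → push 0. Stack: [0]
LOAD_CONST → push 3. Stack: [0, 3]
COMPARE_OP bool(<) → 0 vs 3 = True. Stack: [True]
POP_JUMP_IF_FALSE → pop True; no jump. Stack: []
LOAD_FAST_LOAD_FAST y,a → push 60,32. Stack: [60, 32]
BINARY_OP | → 60 | 32 = 60. Stack: [60]
STORE_FAST y → y=60. Stack: []
LOAD_FAST y → push 60. Stack: [60]
LOAD_CONST → push 11. Stack: [60, 11]
BINARY_OP ^ → 60 ^ 11 = 55. Stack: [55]
STORE_FAST y → y=55. Stack: []
LOAD_FAST i → push 0. Stack: [0]
LOAD_CONST → push 1. Stack: [0, 1]
BINARY_OP + → 0 + 1 = 1. Stack: [1]
STORE_FAST i → i=1. Stack: []
LOAD_FAST i → push 1. Stack: [1]
LOAD_CONST → push 3. Stack: [1, 3]
COMPARE_OP bool(<) → 1 vs 3 = True. Stack: [True]
POP_JUMP_IF_FALSE → pop True; no jump. Stack: []
LOAD_FAST_LOAD_FAST y,a → push 55,32. Stack: [55, 32]
BINARY_OP | → 55 | 32 = 55. Stack: [55]
STORE_FAST y → y=55. Stack: []
LOAD_FAST y → push 55. Stack: [55]
LOAD_CONST → push 11. Stack: [55, 11]
BINARY_OP ^ → 55 ^ 11 = 60. Stack: [60]
STORE_FAST y → y=60. Stack: []
LOAD_FAST i → push 1. Stack: [1]
LOAD_CONST → push 1. Stack: [1, 1]
BINARY_OP + → 1 + 1 = 2. Stack: [2]
STORE_FAST i → i=2. Stack: []
LOAD_FAST i → push 2. Stack: [2]
LOAD_CONST → push 3. Stack: [2, 3]
COMPARE_OP bool(<) → 2 vs 3 = True. Stack: [True]
POP_JUMP_IF_FALSE → pop True; no jump. Stack: []
LOAD_FAST_LOAD_FAST y,a → push 60,32. Stack: [60, 32]
BINARY_OP | → 60 | 32 = 60. Stack: [60]
STORE_FAST y → y=60. Stack: []
LOAD_FAST y → push 60. Stack: [60]
LOAD_CONST → push 11. Stack: [60, 11]
BINARY_OP ^ → 60 ^ 11 = 55. Stack: [55]
STORE_FAST y → y=55. Stack: []
LOAD_FAST i → push 2. Stack: [2]
LOAD_CONST → push 1. Stack: [2, 1]
BINARY_OP + → 2 + 1 = 3. Stack: [3]
STORE_FAST i → i=3. Stack: []
LOAD_FAST i → push 3. Stack: [3]
LOAD_CONST → push 3. Stack: [3, 3]
COMPARE_OP bool(<) → 3 vs 3 = False. Stack: [False]
POP_JUMP_IF_FALSE → pop False; jump. Stack: []
LOAD_FAST y → push 55. Stack: [55]
RETURN_VALUE → return 55.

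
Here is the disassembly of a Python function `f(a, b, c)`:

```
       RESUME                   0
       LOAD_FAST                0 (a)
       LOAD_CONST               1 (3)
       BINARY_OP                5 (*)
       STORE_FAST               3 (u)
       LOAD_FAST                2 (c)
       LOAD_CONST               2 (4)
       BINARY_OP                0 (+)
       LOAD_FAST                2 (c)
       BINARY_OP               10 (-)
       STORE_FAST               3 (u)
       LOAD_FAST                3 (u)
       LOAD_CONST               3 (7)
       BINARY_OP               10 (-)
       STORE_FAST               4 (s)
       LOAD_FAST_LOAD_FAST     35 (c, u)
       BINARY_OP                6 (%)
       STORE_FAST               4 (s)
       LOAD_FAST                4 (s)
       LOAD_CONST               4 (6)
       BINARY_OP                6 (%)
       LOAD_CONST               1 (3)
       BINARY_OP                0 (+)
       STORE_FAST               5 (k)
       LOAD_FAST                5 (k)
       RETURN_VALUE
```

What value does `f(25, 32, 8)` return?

LOAD_FAST a → push 25. Stack: [25]
LOAD_CONST → push 3. Stack: [25, 3]
BINARY_OP * → 25 * 3 = 75. Stack: [75]
STORE_FAST u → u=75. Stack: []
LOAD_FAST c → push 8. Stack: [8]
LOAD_CONST → push 4. Stack: [8, 4]
BINARY_OP + → 8 + 4 = 12. Stack: [12]
LOAD_FAST c → push 8. Stack: [12, 8]
BINARY_OP - → 12 - 8 = 4. Stack: [4]
STORE_FAST u → u=4. Stack: []
LOAD_FAST u → push 4. Stack: [4]
LOAD_CONST → push 7. Stack: [4, 7]
BINARY_OP - → 4 - 7 = -3. Stack: [-3]
STORE_FAST s → s=-3. Stack: []
LOAD_FAST_LOAD_FAST c,u → push 8,4. Stack: [8, 4]
BINARY_OP % → 8 % 4 = 0. Stack: [0]
STORE_FAST s → s=0. Stack: []
LOAD_FAST s → push 0. Stack: [0]
LOAD_CONST → push 6. Stack: [0, 6]
BINARY_OP % → 0 % 6 = 0. Stack: [0]
LOAD_CONST → push 3. Stack: [0, 3]
BINARY_OP + → 0 + 3 = 3. Stack: [3]
STORE_FAST k → k=3. Stack: []
LOAD_FAST k → push 3. Stack: [3]
RETURN_VALUE → return 3.

3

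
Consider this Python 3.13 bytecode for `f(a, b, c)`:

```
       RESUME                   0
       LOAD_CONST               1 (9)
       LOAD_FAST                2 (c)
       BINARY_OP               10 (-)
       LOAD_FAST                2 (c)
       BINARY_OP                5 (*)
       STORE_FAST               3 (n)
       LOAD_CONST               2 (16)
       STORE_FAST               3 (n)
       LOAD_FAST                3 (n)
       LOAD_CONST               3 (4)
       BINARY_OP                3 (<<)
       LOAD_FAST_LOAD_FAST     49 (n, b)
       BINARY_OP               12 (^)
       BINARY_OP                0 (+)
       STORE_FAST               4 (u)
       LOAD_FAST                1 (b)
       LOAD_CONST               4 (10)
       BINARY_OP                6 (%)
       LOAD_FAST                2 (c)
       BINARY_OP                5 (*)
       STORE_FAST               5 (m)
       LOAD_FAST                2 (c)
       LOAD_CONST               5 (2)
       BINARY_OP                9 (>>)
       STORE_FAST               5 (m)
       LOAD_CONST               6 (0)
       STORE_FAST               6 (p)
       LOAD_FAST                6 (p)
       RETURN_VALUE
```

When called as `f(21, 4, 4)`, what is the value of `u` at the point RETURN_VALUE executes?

276

LOAD_CONST → push 9. Stack: [9]
LOAD_FAST c → push 4. Stack: [9, 4]
BINARY_OP - → 9 - 4 = 5. Stack: [5]
LOAD_FAST c → push 4. Stack: [5, 4]
BINARY_OP * → 5 * 4 = 20. Stack: [20]
STORE_FAST n → n=20. Stack: []
LOAD_CONST → push 16. Stack: [16]
STORE_FAST n → n=16. Stack: []
LOAD_FAST n → push 16. Stack: [16]
LOAD_CONST → push 4. Stack: [16, 4]
BINARY_OP << → 16 << 4 = 256. Stack: [256]
LOAD_FAST_LOAD_FAST n,b → push 16,4. Stack: [256, 16, 4]
BINARY_OP ^ → 16 ^ 4 = 20. Stack: [256, 20]
BINARY_OP + → 256 + 20 = 276. Stack: [276]
STORE_FAST u → u=276. Stack: []
LOAD_FAST b → push 4. Stack: [4]
LOAD_CONST → push 10. Stack: [4, 10]
BINARY_OP % → 4 % 10 = 4. Stack: [4]
LOAD_FAST c → push 4. Stack: [4, 4]
BINARY_OP * → 4 * 4 = 16. Stack: [16]
STORE_FAST m → m=16. Stack: []
LOAD_FAST c → push 4. Stack: [4]
LOAD_CONST → push 2. Stack: [4, 2]
BINARY_OP >> → 4 >> 2 = 1. Stack: [1]
STORE_FAST m → m=1. Stack: []
LOAD_CONST → push 0. Stack: [0]
STORE_FAST p → p=0. Stack: []
LOAD_FAST p → push 0. Stack: [0]
RETURN_VALUE → return 0.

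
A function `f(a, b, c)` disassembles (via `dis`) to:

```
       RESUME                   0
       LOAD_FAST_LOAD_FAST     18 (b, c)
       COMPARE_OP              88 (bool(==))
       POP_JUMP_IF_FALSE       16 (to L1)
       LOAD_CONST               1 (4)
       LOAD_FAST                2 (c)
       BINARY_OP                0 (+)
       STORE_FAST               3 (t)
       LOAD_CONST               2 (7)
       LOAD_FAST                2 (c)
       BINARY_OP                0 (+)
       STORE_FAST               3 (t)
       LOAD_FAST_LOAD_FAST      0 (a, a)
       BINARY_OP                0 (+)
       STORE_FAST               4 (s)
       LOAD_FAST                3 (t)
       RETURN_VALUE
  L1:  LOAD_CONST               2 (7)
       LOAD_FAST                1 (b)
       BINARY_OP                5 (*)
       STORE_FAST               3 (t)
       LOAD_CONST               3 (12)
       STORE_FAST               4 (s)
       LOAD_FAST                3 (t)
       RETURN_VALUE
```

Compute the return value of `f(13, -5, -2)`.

LOAD_FAST_LOAD_FAST b,c → push -5,-2. Stack: [-5, -2]
COMPARE_OP bool(==) → -5 vs -2 = False. Stack: [False]
POP_JUMP_IF_FALSE → pop False; jump. Stack: []
LOAD_CONST → push 7. Stack: [7]
LOAD_FAST b → push -5. Stack: [7, -5]
BINARY_OP * → 7 * -5 = -35. Stack: [-35]
STORE_FAST t → t=-35. Stack: []
LOAD_CONST → push 12. Stack: [12]
STORE_FAST s → s=12. Stack: []
LOAD_FAST t → push -35. Stack: [-35]
RETURN_VALUE → return -35.

-35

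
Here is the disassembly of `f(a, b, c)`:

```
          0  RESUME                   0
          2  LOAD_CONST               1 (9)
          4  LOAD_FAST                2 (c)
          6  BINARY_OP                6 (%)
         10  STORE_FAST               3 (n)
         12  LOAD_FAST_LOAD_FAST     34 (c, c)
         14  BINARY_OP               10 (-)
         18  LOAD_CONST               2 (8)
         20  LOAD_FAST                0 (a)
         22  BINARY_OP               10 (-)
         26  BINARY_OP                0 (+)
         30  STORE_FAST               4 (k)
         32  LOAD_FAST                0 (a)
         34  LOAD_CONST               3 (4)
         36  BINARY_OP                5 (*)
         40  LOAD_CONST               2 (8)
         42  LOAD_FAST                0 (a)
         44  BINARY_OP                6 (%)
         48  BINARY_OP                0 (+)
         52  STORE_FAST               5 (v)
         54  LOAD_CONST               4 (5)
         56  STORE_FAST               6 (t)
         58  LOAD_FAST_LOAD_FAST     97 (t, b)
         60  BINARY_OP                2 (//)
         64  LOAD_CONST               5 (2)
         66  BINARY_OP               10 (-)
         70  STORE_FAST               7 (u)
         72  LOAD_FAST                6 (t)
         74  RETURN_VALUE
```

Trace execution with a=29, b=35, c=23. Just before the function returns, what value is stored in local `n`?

9

LOAD_CONST → push 9. Stack: [9]
LOAD_FAST c → push 23. Stack: [9, 23]
BINARY_OP % → 9 % 23 = 9. Stack: [9]
STORE_FAST n → n=9. Stack: []
LOAD_FAST_LOAD_FAST c,c → push 23,23. Stack: [23, 23]
BINARY_OP - → 23 - 23 = 0. Stack: [0]
LOAD_CONST → push 8. Stack: [0, 8]
LOAD_FAST a → push 29. Stack: [0, 8, 29]
BINARY_OP - → 8 - 29 = -21. Stack: [0, -21]
BINARY_OP + → 0 + -21 = -21. Stack: [-21]
STORE_FAST k → k=-21. Stack: []
LOAD_FAST a → push 29. Stack: [29]
LOAD_CONST → push 4. Stack: [29, 4]
BINARY_OP * → 29 * 4 = 116. Stack: [116]
LOAD_CONST → push 8. Stack: [116, 8]
LOAD_FAST a → push 29. Stack: [116, 8, 29]
BINARY_OP % → 8 % 29 = 8. Stack: [116, 8]
BINARY_OP + → 116 + 8 = 124. Stack: [124]
STORE_FAST v → v=124. Stack: []
LOAD_CONST → push 5. Stack: [5]
STORE_FAST t → t=5. Stack: []
LOAD_FAST_LOAD_FAST t,b → push 5,35. Stack: [5, 35]
BINARY_OP // → 5 // 35 = 0. Stack: [0]
LOAD_CONST → push 2. Stack: [0, 2]
BINARY_OP - → 0 - 2 = -2. Stack: [-2]
STORE_FAST u → u=-2. Stack: []
LOAD_FAST t → push 5. Stack: [5]
RETURN_VALUE → return 5.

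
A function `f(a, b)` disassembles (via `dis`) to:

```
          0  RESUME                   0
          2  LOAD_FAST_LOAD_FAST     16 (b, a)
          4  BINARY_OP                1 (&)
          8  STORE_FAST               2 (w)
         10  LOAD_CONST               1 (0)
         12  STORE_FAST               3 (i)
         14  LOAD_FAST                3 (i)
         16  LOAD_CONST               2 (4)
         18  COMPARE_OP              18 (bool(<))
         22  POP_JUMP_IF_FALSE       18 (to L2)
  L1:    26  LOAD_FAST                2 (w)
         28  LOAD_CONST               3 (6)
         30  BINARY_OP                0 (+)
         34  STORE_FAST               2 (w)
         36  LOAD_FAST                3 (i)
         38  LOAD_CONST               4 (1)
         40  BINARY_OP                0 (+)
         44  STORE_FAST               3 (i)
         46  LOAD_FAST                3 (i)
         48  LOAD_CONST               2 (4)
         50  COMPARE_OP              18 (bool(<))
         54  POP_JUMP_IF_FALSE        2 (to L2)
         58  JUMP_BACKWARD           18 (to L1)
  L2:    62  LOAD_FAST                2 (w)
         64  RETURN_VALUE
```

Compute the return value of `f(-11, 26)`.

LOAD_FAST_LOAD_FAST b,a → push 26,-11. Stack: [26, -11]
BINARY_OP & → 26 & -11 = 16. Stack: [16]
STORE_FAST w → w=16. Stack: []
LOAD_CONST → push 0. Stack: [0]
STORE_FAST i → i=0. Stack: []
LOAD_FAST i → push 0. Stack: [0]
LOAD_CONST → push 4. Stack: [0, 4]
COMPARE_OP bool(<) → 0 vs 4 = True. Stack: [True]
POP_JUMP_IF_FALSE → pop True; no jump. Stack: []
LOAD_FAST w → push 16. Stack: [16]
LOAD_CONST → push 6. Stack: [16, 6]
BINARY_OP + → 16 + 6 = 22. Stack: [22]
STORE_FAST w → w=22. Stack: []
LOAD_FAST i → push 0. Stack: [0]
LOAD_CONST → push 1. Stack: [0, 1]
BINARY_OP + → 0 + 1 = 1. Stack: [1]
STORE_FAST i → i=1. Stack: []
LOAD_FAST i → push 1. Stack: [1]
LOAD_CONST → push 4. Stack: [1, 4]
COMPARE_OP bool(<) → 1 vs 4 = True. Stack: [True]
POP_JUMP_IF_FALSE → pop True; no jump. Stack: []
LOAD_FAST w → push 22. Stack: [22]
LOAD_CONST → push 6. Stack: [22, 6]
BINARY_OP + → 22 + 6 = 28. Stack: [28]
STORE_FAST w → w=28. Stack: []
LOAD_FAST i → push 1. Stack: [1]
LOAD_CONST → push 1. Stack: [1, 1]
BINARY_OP + → 1 + 1 = 2. Stack: [2]
STORE_FAST i → i=2. Stack: []
LOAD_FAST i → push 2. Stack: [2]
LOAD_CONST → push 4. Stack: [2, 4]
COMPARE_OP bool(<) → 2 vs 4 = True. Stack: [True]
POP_JUMP_IF_FALSE → pop True; no jump. Stack: []
LOAD_FAST w → push 28. Stack: [28]
LOAD_CONST → push 6. Stack: [28, 6]
BINARY_OP + → 28 + 6 = 34. Stack: [34]
STORE_FAST w → w=34. Stack: []
LOAD_FAST i → push 2. Stack: [2]
LOAD_CONST → push 1. Stack: [2, 1]
BINARY_OP + → 2 + 1 = 3. Stack: [3]
STORE_FAST i → i=3. Stack: []
LOAD_FAST i → push 3. Stack: [3]
LOAD_CONST → push 4. Stack: [3, 4]
COMPARE_OP bool(<) → 3 vs 4 = True. Stack: [True]
POP_JUMP_IF_FALSE → pop True; no jump. Stack: []
LOAD_FAST w → push 34. Stack: [34]
LOAD_CONST → push 6. Stack: [34, 6]
BINARY_OP + → 34 + 6 = 40. Stack: [40]
STORE_FAST w → w=40. Stack: []
LOAD_FAST i → push 3. Stack: [3]
LOAD_CONST → push 1. Stack: [3, 1]
BINARY_OP + → 3 + 1 = 4. Stack: [4]
STORE_FAST i → i=4. Stack: []
LOAD_FAST i → push 4. Stack: [4]
LOAD_CONST → push 4. Stack: [4, 4]
COMPARE_OP bool(<) → 4 vs 4 = False. Stack: [False]
POP_JUMP_IF_FALSE → pop False; jump. Stack: []
LOAD_FAST w → push 40. Stack: [40]
RETURN_VALUE → return 40.

40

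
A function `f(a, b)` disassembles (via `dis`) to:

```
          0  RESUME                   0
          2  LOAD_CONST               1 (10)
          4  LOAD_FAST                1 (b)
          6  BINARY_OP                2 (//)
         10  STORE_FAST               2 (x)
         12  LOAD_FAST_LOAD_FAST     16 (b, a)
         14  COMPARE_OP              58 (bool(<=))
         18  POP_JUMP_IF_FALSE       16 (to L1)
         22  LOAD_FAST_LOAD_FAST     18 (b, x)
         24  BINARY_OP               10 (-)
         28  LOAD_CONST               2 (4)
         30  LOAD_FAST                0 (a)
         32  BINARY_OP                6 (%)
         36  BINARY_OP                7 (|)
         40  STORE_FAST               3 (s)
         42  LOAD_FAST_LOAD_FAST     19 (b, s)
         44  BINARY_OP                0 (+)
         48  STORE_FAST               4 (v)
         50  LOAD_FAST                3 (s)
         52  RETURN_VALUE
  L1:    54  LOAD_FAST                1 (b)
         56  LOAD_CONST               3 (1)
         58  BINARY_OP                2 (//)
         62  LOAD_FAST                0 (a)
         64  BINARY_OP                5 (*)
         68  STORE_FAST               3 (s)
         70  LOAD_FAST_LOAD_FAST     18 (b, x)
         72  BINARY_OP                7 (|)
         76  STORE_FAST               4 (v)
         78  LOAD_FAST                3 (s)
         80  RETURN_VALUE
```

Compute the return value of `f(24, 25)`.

600

LOAD_CONST → push 10. Stack: [10]
LOAD_FAST b → push 25. Stack: [10, 25]
BINARY_OP // → 10 // 25 = 0. Stack: [0]
STORE_FAST x → x=0. Stack: []
LOAD_FAST_LOAD_FAST b,a → push 25,24. Stack: [25, 24]
COMPARE_OP bool(<=) → 25 vs 24 = False. Stack: [False]
POP_JUMP_IF_FALSE → pop False; jump. Stack: []
LOAD_FAST b → push 25. Stack: [25]
LOAD_CONST → push 1. Stack: [25, 1]
BINARY_OP // → 25 // 1 = 25. Stack: [25]
LOAD_FAST a → push 24. Stack: [25, 24]
BINARY_OP * → 25 * 24 = 600. Stack: [600]
STORE_FAST s → s=600. Stack: []
LOAD_FAST_LOAD_FAST b,x → push 25,0. Stack: [25, 0]
BINARY_OP | → 25 | 0 = 25. Stack: [25]
STORE_FAST v → v=25. Stack: []
LOAD_FAST s → push 600. Stack: [600]
RETURN_VALUE → return 600.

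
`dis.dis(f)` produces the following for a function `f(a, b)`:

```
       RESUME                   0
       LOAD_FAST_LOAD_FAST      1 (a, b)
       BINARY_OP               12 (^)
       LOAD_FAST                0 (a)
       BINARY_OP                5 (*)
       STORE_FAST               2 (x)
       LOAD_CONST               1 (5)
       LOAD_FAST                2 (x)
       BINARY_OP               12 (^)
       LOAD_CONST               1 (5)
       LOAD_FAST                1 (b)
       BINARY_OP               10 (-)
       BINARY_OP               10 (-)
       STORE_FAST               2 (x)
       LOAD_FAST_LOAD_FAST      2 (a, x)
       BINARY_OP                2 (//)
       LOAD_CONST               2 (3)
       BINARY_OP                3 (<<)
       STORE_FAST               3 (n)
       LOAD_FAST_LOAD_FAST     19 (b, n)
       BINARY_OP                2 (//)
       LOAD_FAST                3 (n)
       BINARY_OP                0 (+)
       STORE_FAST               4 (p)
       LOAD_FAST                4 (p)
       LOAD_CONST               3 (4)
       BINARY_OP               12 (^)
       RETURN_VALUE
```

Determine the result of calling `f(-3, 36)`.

LOAD_FAST_LOAD_FAST a,b → push -3,36. Stack: [-3, 36]
BINARY_OP ^ → -3 ^ 36 = -39. Stack: [-39]
LOAD_FAST a → push -3. Stack: [-39, -3]
BINARY_OP * → -39 * -3 = 117. Stack: [117]
STORE_FAST x → x=117. Stack: []
LOAD_CONST → push 5. Stack: [5]
LOAD_FAST x → push 117. Stack: [5, 117]
BINARY_OP ^ → 5 ^ 117 = 112. Stack: [112]
LOAD_CONST → push 5. Stack: [112, 5]
LOAD_FAST b → push 36. Stack: [112, 5, 36]
BINARY_OP - → 5 - 36 = -31. Stack: [112, -31]
BINARY_OP - → 112 - -31 = 143. Stack: [143]
STORE_FAST x → x=143. Stack: []
LOAD_FAST_LOAD_FAST a,x → push -3,143. Stack: [-3, 143]
BINARY_OP // → -3 // 143 = -1. Stack: [-1]
LOAD_CONST → push 3. Stack: [-1, 3]
BINARY_OP << → -1 << 3 = -8. Stack: [-8]
STORE_FAST n → n=-8. Stack: []
LOAD_FAST_LOAD_FAST b,n → push 36,-8. Stack: [36, -8]
BINARY_OP // → 36 // -8 = -5. Stack: [-5]
LOAD_FAST n → push -8. Stack: [-5, -8]
BINARY_OP + → -5 + -8 = -13. Stack: [-13]
STORE_FAST p → p=-13. Stack: []
LOAD_FAST p → push -13. Stack: [-13]
LOAD_CONST → push 4. Stack: [-13, 4]
BINARY_OP ^ → -13 ^ 4 = -9. Stack: [-9]
RETURN_VALUE → return -9.

-9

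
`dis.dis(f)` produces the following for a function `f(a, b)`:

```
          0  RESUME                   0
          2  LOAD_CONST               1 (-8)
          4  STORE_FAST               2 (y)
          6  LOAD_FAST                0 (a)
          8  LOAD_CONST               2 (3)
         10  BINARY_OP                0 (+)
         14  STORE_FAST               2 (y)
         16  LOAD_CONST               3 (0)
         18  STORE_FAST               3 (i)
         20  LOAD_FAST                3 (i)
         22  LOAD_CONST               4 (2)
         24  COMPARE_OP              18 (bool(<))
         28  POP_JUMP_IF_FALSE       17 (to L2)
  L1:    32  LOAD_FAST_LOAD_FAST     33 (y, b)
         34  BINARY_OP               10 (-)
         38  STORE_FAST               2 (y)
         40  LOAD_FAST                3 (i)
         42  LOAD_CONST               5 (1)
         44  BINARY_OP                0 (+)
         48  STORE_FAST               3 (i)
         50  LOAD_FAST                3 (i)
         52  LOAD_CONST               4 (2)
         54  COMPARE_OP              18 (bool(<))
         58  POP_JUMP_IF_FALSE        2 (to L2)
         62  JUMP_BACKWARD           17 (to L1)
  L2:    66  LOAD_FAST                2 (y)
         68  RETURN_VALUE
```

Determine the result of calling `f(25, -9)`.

LOAD_CONST → push -8. Stack: [-8]
STORE_FAST y → y=-8. Stack: []
LOAD_FAST a → push 25. Stack: [25]
LOAD_CONST → push 3. Stack: [25, 3]
BINARY_OP + → 25 + 3 = 28. Stack: [28]
STORE_FAST y → y=28. Stack: []
LOAD_CONST → push 0. Stack: [0]
STORE_FAST i → i=0. Stack: []
LOAD_FAST i → push 0. Stack: [0]
LOAD_CONST → push 2. Stack: [0, 2]
COMPARE_OP bool(<) → 0 vs 2 = True. Stack: [True]
POP_JUMP_IF_FALSE → pop True; no jump. Stack: []
LOAD_FAST_LOAD_FAST y,b → push 28,-9. Stack: [28, -9]
BINARY_OP - → 28 - -9 = 37. Stack: [37]
STORE_FAST y → y=37. Stack: []
LOAD_FAST i → push 0. Stack: [0]
LOAD_CONST → push 1. Stack: [0, 1]
BINARY_OP + → 0 + 1 = 1. Stack: [1]
STORE_FAST i → i=1. Stack: []
LOAD_FAST i → push 1. Stack: [1]
LOAD_CONST → push 2. Stack: [1, 2]
COMPARE_OP bool(<) → 1 vs 2 = True. Stack: [True]
POP_JUMP_IF_FALSE → pop True; no jump. Stack: []
LOAD_FAST_LOAD_FAST y,b → push 37,-9. Stack: [37, -9]
BINARY_OP - → 37 - -9 = 46. Stack: [46]
STORE_FAST y → y=46. Stack: []
LOAD_FAST i → push 1. Stack: [1]
LOAD_CONST → push 1. Stack: [1, 1]
BINARY_OP + → 1 + 1 = 2. Stack: [2]
STORE_FAST i → i=2. Stack: []
LOAD_FAST i → push 2. Stack: [2]
LOAD_CONST → push 2. Stack: [2, 2]
COMPARE_OP bool(<) → 2 vs 2 = False. Stack: [False]
POP_JUMP_IF_FALSE → pop False; jump. Stack: []
LOAD_FAST y → push 46. Stack: [46]
RETURN_VALUE → return 46.

46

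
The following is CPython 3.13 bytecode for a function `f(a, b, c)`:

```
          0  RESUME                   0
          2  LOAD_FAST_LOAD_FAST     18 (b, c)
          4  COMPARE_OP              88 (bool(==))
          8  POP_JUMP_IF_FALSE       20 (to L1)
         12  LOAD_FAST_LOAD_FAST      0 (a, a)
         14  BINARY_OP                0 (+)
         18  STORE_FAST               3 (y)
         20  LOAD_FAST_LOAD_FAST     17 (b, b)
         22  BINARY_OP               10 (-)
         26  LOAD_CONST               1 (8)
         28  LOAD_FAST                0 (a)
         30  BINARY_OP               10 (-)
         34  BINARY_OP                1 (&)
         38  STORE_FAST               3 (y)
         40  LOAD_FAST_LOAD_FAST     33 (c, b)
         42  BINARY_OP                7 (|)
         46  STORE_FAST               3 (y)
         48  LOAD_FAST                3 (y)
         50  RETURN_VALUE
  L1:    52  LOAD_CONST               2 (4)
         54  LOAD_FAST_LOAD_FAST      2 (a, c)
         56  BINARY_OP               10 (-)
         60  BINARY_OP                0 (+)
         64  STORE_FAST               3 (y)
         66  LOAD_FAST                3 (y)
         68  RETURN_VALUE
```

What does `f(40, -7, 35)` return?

9

LOAD_FAST_LOAD_FAST b,c → push -7,35. Stack: [-7, 35]
COMPARE_OP bool(==) → -7 vs 35 = False. Stack: [False]
POP_JUMP_IF_FALSE → pop False; jump. Stack: []
LOAD_CONST → push 4. Stack: [4]
LOAD_FAST_LOAD_FAST a,c → push 40,35. Stack: [4, 40, 35]
BINARY_OP - → 40 - 35 = 5. Stack: [4, 5]
BINARY_OP + → 4 + 5 = 9. Stack: [9]
STORE_FAST y → y=9. Stack: []
LOAD_FAST y → push 9. Stack: [9]
RETURN_VALUE → return 9.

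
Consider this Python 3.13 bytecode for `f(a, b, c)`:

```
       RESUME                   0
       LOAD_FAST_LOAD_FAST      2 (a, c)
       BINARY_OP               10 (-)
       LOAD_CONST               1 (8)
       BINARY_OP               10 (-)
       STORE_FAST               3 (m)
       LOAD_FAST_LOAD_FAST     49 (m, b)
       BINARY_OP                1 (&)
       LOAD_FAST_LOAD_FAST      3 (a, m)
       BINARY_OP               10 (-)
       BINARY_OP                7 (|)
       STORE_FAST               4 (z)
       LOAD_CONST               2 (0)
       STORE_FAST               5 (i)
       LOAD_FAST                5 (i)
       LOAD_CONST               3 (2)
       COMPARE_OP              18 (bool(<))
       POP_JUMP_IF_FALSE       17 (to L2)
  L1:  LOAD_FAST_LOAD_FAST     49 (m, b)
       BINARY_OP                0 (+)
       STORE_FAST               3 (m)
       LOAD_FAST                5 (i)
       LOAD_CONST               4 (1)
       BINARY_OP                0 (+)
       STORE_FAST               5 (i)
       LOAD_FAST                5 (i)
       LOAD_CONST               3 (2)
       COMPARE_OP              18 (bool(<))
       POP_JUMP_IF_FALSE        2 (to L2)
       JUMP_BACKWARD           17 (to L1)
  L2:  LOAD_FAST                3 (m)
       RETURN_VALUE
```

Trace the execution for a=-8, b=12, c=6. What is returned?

LOAD_FAST_LOAD_FAST a,c → push -8,6. Stack: [-8, 6]
BINARY_OP - → -8 - 6 = -14. Stack: [-14]
LOAD_CONST → push 8. Stack: [-14, 8]
BINARY_OP - → -14 - 8 = -22. Stack: [-22]
STORE_FAST m → m=-22. Stack: []
LOAD_FAST_LOAD_FAST m,b → push -22,12. Stack: [-22, 12]
BINARY_OP & → -22 & 12 = 8. Stack: [8]
LOAD_FAST_LOAD_FAST a,m → push -8,-22. Stack: [8, -8, -22]
BINARY_OP - → -8 - -22 = 14. Stack: [8, 14]
BINARY_OP | → 8 | 14 = 14. Stack: [14]
STORE_FAST z → z=14. Stack: []
LOAD_CONST → push 0. Stack: [0]
STORE_FAST i → i=0. Stack: []
LOAD_FAST i → push 0. Stack: [0]
LOAD_CONST → push 2. Stack: [0, 2]
COMPARE_OP bool(<) → 0 vs 2 = True. Stack: [True]
POP_JUMP_IF_FALSE → pop True; no jump. Stack: []
LOAD_FAST_LOAD_FAST m,b → push -22,12. Stack: [-22, 12]
BINARY_OP + → -22 + 12 = -10. Stack: [-10]
STORE_FAST m → m=-10. Stack: []
LOAD_FAST i → push 0. Stack: [0]
LOAD_CONST → push 1. Stack: [0, 1]
BINARY_OP + → 0 + 1 = 1. Stack: [1]
STORE_FAST i → i=1. Stack: []
LOAD_FAST i → push 1. Stack: [1]
LOAD_CONST → push 2. Stack: [1, 2]
COMPARE_OP bool(<) → 1 vs 2 = True. Stack: [True]
POP_JUMP_IF_FALSE → pop True; no jump. Stack: []
LOAD_FAST_LOAD_FAST m,b → push -10,12. Stack: [-10, 12]
BINARY_OP + → -10 + 12 = 2. Stack: [2]
STORE_FAST m → m=2. Stack: []
LOAD_FAST i → push 1. Stack: [1]
LOAD_CONST → push 1. Stack: [1, 1]
BINARY_OP + → 1 + 1 = 2. Stack: [2]
STORE_FAST i → i=2. Stack: []
LOAD_FAST i → push 2. Stack: [2]
LOAD_CONST → push 2. Stack: [2, 2]
COMPARE_OP bool(<) → 2 vs 2 = False. Stack: [False]
POP_JUMP_IF_FALSE → pop False; jump. Stack: []
LOAD_FAST m → push 2. Stack: [2]
RETURN_VALUE → return 2.

2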